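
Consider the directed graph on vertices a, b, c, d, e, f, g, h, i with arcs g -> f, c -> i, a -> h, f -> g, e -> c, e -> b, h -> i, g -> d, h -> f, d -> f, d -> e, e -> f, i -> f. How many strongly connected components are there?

{c, d, e, f, g, i} are all mutually reachable — one SCC of size 6.
{a} is an SCC by itself.
{b} is an SCC by itself.
{h} is an SCC by itself.
That gives 4 strongly connected components.

4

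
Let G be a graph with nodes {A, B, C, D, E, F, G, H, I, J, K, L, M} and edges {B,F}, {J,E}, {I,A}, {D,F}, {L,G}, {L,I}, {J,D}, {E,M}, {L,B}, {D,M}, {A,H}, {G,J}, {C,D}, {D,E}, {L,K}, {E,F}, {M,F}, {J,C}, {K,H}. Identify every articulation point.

L

Removing L increases the component count from 1 to 2, so L is a cut vertex.
By contrast removing H leaves 1 component; it is not a cut vertex. No other vertex is a cut vertex either.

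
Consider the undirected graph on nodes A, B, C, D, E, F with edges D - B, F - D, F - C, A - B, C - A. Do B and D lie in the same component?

From B we can reach A, B, C, D, F, which includes D.

Yes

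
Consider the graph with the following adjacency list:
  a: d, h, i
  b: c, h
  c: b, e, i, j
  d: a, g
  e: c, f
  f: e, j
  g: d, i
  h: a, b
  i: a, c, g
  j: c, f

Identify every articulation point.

Removing c increases the component count from 1 to 2, so c is a cut vertex.
By contrast removing j leaves 1 component; it is not a cut vertex. No other vertex is a cut vertex either.

c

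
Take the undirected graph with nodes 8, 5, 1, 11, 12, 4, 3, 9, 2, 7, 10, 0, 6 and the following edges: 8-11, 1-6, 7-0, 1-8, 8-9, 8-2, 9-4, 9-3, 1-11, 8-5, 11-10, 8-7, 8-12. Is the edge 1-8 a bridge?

After removing 1-8, the path 1-11-8 still connects them, so the edge is not a bridge.

No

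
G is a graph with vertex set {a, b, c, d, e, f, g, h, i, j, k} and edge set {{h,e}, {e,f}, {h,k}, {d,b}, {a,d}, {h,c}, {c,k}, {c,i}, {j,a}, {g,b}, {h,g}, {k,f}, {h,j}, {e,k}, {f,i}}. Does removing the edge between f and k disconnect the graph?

After removing f—k, the path f-e-k still connects them, so the edge is not a bridge.

No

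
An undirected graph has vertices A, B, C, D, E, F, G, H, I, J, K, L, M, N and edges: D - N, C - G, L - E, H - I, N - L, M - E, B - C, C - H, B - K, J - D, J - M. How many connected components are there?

4

A is isolated — a component by itself.
F is isolated — a component by itself.
Starting from B we can reach B, C, G, H, I, K. That is one component of size 6.
Starting from D we can reach D, E, J, L, M, N. That is one component of size 6.
Total: 4 components.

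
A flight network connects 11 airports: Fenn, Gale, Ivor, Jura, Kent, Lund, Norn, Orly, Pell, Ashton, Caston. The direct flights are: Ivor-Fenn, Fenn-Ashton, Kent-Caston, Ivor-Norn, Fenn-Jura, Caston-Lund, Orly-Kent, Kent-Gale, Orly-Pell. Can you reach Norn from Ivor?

From Ivor we can reach Fenn, Ivor, Jura, Norn, Ashton, which includes Norn.

Yes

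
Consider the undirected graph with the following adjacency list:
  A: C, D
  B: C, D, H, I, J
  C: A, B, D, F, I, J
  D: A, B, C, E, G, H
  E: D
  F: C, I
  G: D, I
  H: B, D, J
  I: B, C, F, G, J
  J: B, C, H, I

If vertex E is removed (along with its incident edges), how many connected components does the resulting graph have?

With E gone, the remaining components are: {A, B, C, D, F, G, H, I, J}.
That is 1 component.

1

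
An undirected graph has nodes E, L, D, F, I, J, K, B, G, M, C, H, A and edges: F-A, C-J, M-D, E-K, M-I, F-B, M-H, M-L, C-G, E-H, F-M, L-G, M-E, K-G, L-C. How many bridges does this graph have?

The edges on the cycle M-L-C-G-K-E-M are not bridges since each lies on that cycle.
But removing M-I disconnects M from I; removing J-C disconnects J from C; removing F-M disconnects F from M; removing F-B disconnects F from B — these are bridges.
In total 6 edges are bridges.

6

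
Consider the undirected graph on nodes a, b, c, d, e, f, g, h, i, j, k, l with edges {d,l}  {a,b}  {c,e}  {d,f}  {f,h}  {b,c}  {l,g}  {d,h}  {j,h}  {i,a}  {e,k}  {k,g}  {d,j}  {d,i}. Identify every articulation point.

d

Removing d increases the component count from 1 to 2, so d is a cut vertex.
By contrast removing e leaves 1 component; it is not a cut vertex. No other vertex is a cut vertex either.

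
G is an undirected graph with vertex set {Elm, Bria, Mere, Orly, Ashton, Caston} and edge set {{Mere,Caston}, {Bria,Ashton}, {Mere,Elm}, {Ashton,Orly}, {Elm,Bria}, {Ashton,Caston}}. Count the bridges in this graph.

The edges on the cycle Mere-Elm-Bria-Ashton-Caston-Mere are not bridges since each lies on that cycle.
But removing Ashton—Orly disconnects Ashton from Orly — this is a bridge.

1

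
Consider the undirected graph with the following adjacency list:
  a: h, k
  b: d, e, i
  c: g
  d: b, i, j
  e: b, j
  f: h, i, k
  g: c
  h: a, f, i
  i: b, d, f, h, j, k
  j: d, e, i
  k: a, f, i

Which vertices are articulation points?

i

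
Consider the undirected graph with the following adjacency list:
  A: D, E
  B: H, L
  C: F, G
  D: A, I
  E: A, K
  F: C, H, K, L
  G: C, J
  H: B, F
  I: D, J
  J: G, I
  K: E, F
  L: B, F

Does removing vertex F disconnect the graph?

Deleting F raises the number of components from 1 to 2, so F is a cut vertex.

Yes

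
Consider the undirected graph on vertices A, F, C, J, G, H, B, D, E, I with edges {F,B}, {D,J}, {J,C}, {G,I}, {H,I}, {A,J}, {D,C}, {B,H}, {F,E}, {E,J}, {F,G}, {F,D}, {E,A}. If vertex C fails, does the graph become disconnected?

Deleting C leaves 1 component (was 1) (its neighbors D, J remain connected to each other), so C is not a cut vertex.

No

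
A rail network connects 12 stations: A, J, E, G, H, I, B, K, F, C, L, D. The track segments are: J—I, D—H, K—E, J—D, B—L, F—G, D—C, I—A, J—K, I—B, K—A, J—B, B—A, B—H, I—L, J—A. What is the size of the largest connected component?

10

Starting from F we can reach F, G. That is one component of size 2.
Starting from A we can reach A, B, C, D, E, H, I, J, K, L. That is one component of size 10.
The largest has 10 vertices.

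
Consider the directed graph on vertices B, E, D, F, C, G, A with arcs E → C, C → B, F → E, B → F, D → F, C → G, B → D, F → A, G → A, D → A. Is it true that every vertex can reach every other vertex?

There is no directed path from G to C, so the graph is not strongly connected.

No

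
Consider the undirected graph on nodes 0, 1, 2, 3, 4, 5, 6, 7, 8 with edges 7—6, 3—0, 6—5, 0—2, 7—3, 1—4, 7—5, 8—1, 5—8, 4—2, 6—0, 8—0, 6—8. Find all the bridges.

The edges on the cycle 7-6-0-8-5-7 are not bridges since each lies on that cycle.
Every edge lies on some cycle, so there are no bridges.

none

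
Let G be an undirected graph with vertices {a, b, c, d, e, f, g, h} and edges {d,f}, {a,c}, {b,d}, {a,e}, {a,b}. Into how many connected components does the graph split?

h is isolated — a component by itself.
g is isolated — a component by itself.
Starting from a we can reach a, b, c, d, e, f. That is one component of size 6.
Total: 3 components.

3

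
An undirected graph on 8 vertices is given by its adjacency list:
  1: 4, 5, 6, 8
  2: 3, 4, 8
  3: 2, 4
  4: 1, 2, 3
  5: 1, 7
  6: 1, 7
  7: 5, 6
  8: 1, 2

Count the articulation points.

1

Removing 1 increases the component count from 1 to 2, so 1 is a cut vertex.
By contrast removing 5 leaves 1 component; it is not a cut vertex. No other vertex is a cut vertex either.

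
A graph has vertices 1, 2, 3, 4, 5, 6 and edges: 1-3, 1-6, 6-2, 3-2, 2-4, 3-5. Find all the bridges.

2-4, 3-5

The edges on the cycle 1-3-2-6-1 are not bridges since each lies on that cycle.
But removing 2-4 disconnects 2 from 4; removing 5-3 disconnects 5 from 3 — these are bridges.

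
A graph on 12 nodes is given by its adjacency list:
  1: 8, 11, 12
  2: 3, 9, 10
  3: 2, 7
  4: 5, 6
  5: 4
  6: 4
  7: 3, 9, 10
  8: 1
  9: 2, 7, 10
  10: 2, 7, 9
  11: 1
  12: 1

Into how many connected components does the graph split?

Starting from 4 we can reach 4, 5, 6. That is one component of size 3.
Starting from 1 we can reach 1, 8, 11, 12. That is one component of size 4.
Starting from 2 we can reach 2, 3, 7, 9, 10. That is one component of size 5.
Total: 3 components.

3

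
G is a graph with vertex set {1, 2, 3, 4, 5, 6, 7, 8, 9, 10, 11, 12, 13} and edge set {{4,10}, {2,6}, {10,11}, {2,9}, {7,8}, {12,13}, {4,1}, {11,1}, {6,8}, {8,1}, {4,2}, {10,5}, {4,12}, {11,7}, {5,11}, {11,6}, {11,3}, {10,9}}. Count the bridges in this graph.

3

The edges on the cycle 10-5-11-10 are not bridges since each lies on that cycle.
But removing 12–4 disconnects 12 from 4; removing 13–12 disconnects 13 from 12; removing 11–3 disconnects 11 from 3 — these are bridges.
That makes 3 bridges.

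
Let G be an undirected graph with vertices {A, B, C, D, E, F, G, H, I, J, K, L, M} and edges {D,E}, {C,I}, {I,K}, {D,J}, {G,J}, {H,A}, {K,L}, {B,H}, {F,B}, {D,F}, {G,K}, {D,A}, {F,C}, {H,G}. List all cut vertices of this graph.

Removing D increases the component count from 2 to 3, so D is a cut vertex.
Removing K increases the component count from 2 to 3, so K is a cut vertex.
By contrast removing L leaves 2 components; it is not a cut vertex. No other vertex is a cut vertex either.

D, K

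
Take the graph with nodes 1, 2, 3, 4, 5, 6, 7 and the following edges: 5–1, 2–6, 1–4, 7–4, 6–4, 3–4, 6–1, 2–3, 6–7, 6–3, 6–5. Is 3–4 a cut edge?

No

After removing 3–4, the path 3-6-4 still connects them, so the edge is not a bridge.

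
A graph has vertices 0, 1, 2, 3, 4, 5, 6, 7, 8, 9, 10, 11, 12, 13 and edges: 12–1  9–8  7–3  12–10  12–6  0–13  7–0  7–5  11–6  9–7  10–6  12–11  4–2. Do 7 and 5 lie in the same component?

From 7 we can reach 0, 3, 5, 7, 8, 9, 13, which includes 5.

Yes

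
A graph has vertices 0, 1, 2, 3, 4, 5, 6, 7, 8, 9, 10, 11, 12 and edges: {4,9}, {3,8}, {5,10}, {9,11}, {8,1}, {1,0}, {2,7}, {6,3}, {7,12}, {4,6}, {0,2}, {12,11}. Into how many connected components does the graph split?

Starting from 5 we can reach 5, 10. That is one component of size 2.
Starting from 0 we can reach 0, 1, 2, 3, 4, 6, 7, 8, 9, 11, 12. That is one component of size 11.
Total: 2 components.

2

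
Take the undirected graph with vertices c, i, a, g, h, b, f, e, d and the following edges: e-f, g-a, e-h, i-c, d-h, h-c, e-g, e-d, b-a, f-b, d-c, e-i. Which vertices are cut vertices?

e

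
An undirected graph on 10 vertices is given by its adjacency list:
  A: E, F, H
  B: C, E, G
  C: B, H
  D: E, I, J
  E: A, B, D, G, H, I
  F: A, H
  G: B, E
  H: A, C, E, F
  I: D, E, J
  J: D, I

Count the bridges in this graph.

0

The edges on the cycle E-A-F-H-E are not bridges since each lies on that cycle.
Every edge lies on some cycle, so there are no bridges.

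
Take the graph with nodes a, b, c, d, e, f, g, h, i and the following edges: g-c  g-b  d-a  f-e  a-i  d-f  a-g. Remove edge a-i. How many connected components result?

3

Before removal there are 2 components.
a-i is a bridge — removing it separates a's side from i's side.
After removal: 3 components.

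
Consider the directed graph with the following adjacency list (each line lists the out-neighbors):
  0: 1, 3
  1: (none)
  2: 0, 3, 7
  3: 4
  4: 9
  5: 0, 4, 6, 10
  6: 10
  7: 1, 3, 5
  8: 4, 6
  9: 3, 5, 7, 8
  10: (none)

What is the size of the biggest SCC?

{0, 3, 4, 5, 7, 8, 9} are all mutually reachable — one SCC of size 7.
{10} is an SCC by itself.
{2} is an SCC by itself.
{6} is an SCC by itself.
{1} is an SCC by itself.
The largest has 7 vertices.

7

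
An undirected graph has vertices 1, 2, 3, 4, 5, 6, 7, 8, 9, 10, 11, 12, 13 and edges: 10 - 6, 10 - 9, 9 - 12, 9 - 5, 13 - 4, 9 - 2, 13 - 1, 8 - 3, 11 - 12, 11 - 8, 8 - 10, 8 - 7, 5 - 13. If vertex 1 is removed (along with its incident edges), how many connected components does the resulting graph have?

1

With 1 gone, the remaining components are: {2, 3, 4, 5, 6, 7, 8, 9, 10, 11, 12, 13}.
That is 1 component.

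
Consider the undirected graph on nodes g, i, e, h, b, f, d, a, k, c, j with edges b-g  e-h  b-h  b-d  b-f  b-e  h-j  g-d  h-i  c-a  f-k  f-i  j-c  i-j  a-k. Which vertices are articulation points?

b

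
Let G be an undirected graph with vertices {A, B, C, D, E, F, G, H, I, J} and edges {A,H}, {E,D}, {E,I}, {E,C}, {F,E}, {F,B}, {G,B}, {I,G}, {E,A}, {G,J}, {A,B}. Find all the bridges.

A-H, C-E, D-E, G-J

The edges on the cycle F-E-A-B-F are not bridges since each lies on that cycle.
But removing A–H disconnects A from H; removing E–C disconnects E from C; removing G–J disconnects G from J; removing D–E disconnects D from E — these are bridges.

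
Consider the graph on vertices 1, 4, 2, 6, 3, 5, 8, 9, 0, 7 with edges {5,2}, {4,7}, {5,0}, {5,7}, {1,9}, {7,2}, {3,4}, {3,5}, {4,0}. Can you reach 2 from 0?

Yes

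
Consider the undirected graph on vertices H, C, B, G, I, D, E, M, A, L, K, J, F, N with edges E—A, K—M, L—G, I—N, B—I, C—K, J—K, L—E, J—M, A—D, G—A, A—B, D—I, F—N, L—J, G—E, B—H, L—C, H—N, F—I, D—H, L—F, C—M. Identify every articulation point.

L

Removing L increases the component count from 1 to 2, so L is a cut vertex.
By contrast removing M leaves 1 component; it is not a cut vertex. No other vertex is a cut vertex either.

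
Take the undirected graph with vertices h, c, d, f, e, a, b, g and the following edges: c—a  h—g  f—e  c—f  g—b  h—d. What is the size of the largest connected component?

4

Starting from b we can reach b, d, g, h. That is one component of size 4.
Starting from a we can reach a, c, e, f. That is one component of size 4.
The largest has 4 vertices.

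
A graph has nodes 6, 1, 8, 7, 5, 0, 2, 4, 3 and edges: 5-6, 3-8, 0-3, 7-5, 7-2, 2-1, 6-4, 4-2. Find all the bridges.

The edges on the cycle 7-5-6-4-2-7 are not bridges since each lies on that cycle.
But removing 2-1 disconnects 2 from 1; removing 0-3 disconnects 0 from 3; removing 8-3 disconnects 8 from 3 — these are bridges.

0-3, 1-2, 3-8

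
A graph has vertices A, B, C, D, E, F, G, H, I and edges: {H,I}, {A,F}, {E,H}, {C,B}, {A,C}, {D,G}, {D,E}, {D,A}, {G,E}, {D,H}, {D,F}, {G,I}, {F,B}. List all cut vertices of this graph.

D

Removing D increases the component count from 1 to 2, so D is a cut vertex.
By contrast removing A leaves 1 component; it is not a cut vertex. No other vertex is a cut vertex either.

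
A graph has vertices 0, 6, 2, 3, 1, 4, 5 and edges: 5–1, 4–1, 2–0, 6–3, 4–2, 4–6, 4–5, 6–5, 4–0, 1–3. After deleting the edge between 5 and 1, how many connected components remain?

1

5 and 1 are still connected via 5-4-1, so the component count stays at 1.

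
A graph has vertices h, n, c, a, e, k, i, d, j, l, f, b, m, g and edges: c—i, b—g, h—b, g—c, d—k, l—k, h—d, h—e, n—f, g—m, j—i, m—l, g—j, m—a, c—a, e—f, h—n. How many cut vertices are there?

1

Removing h increases the component count from 1 to 2, so h is a cut vertex.
By contrast removing k leaves 1 component; it is not a cut vertex. No other vertex is a cut vertex either.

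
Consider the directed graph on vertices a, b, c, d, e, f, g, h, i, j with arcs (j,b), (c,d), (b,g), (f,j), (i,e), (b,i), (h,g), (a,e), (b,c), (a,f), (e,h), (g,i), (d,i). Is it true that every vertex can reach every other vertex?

There is no directed path from e to b, so the graph is not strongly connected.

No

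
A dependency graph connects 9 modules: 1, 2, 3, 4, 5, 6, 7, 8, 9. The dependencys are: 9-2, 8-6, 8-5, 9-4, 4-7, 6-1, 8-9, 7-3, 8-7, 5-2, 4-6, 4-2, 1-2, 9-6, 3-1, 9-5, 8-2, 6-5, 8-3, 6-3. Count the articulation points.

0

Removing 8, for instance, still leaves 1 component. No single vertex removal increases the component count — the graph has no articulation points.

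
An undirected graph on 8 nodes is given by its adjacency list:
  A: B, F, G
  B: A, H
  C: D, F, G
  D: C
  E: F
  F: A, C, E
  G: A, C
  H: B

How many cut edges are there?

4

The edges on the cycle G-A-F-C-G are not bridges since each lies on that cycle.
But removing A-B disconnects A from B; removing C-D disconnects C from D; removing B-H disconnects B from H; removing F-E disconnects F from E — these are bridges.
That makes 4 bridges.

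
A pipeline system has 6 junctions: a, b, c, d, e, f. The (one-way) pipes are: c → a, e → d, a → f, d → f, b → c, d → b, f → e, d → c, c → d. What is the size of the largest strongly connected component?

6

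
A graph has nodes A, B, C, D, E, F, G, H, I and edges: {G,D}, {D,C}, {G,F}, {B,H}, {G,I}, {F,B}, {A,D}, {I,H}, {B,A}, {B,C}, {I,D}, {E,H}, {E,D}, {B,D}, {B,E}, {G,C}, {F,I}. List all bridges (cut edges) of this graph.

The edges on the cycle F-I-D-C-B-F are not bridges since each lies on that cycle.
Every edge lies on some cycle, so there are no bridges.

none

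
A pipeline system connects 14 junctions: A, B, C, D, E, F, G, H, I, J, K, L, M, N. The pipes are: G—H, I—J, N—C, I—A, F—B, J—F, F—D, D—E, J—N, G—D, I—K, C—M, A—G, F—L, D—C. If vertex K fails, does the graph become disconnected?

Deleting K leaves 1 component (was 1), so K is not a cut vertex.

No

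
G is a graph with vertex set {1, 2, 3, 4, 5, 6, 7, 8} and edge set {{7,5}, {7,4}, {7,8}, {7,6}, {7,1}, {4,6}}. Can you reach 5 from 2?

The component containing 2 is {2}, and 5 is not in it.

No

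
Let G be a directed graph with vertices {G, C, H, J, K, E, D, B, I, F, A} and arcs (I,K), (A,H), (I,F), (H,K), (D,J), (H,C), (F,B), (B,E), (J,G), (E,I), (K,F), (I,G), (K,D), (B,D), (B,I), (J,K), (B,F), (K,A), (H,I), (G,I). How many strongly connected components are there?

2

{A, B, D, E, F, G, H, I, J, K} are all mutually reachable — one SCC of size 10.
{C} is an SCC by itself.
That gives 2 strongly connected components.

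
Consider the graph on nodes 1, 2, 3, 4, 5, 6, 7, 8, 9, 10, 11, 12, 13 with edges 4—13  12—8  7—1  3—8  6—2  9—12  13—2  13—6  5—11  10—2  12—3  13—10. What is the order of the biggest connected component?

5

Starting from 1 we can reach 1, 7. That is one component of size 2.
Starting from 5 we can reach 5, 11. That is one component of size 2.
Starting from 3 we can reach 3, 8, 9, 12. That is one component of size 4.
Starting from 2 we can reach 2, 4, 6, 10, 13. That is one component of size 5.
The largest has 5 vertices.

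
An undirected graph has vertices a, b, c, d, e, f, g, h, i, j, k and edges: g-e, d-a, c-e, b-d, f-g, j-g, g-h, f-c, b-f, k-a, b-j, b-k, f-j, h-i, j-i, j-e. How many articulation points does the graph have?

Removing b increases the component count from 1 to 2, so b is a cut vertex.
By contrast removing e leaves 1 component; it is not a cut vertex. No other vertex is a cut vertex either.

1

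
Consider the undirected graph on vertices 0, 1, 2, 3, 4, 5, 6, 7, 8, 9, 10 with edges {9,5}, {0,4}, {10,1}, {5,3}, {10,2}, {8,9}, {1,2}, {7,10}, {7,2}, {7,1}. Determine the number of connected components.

4

6 is isolated — a component by itself.
Starting from 0 we can reach 0, 4. That is one component of size 2.
Starting from 3 we can reach 3, 5, 8, 9. That is one component of size 4.
Starting from 1 we can reach 1, 2, 7, 10. That is one component of size 4.
Total: 4 components.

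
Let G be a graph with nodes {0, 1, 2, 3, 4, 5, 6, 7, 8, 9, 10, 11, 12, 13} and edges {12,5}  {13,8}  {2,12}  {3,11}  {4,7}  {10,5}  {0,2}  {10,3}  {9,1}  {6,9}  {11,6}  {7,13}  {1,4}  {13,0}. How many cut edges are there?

1

The edges on the cycle 10-3-11-6-9-1-4-7-13-0-2-12-5-10 are not bridges since each lies on that cycle.
But removing 13–8 disconnects 13 from 8 — this is a bridge.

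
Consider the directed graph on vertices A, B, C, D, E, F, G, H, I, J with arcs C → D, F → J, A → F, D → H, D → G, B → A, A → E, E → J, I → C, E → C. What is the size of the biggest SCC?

1

{A} is an SCC by itself.
{G} is an SCC by itself.
{I} is an SCC by itself.
{B} is an SCC by itself.
{H} is an SCC by itself.
(and 5 more singleton SCCs)
The largest has 1 vertex.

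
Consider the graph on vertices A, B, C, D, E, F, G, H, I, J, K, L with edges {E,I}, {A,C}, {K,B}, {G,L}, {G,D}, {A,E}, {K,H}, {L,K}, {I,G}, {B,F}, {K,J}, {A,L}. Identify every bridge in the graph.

The edges on the cycle A-E-I-G-L-A are not bridges since each lies on that cycle.
But removing G—D disconnects G from D; removing L—K disconnects L from K; removing B—F disconnects B from F; removing K—J disconnects K from J — these are bridges.
In total 7 edges are bridges.

A-C, B-F, B-K, D-G, H-K, J-K, K-L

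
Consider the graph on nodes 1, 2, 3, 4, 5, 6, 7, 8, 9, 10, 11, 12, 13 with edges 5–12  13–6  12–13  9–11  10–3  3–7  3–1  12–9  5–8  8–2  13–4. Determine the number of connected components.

Starting from 1 we can reach 1, 3, 7, 10. That is one component of size 4.
Starting from 2 we can reach 2, 4, 5, 6, 8, 9, 11, 12, 13. That is one component of size 9.
Total: 2 components.

2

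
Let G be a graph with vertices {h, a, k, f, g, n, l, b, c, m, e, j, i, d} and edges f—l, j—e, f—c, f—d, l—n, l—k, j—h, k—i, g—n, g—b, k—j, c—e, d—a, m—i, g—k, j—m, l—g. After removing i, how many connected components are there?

1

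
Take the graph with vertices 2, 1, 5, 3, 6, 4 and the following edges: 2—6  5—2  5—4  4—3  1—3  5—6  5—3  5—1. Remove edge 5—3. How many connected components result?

1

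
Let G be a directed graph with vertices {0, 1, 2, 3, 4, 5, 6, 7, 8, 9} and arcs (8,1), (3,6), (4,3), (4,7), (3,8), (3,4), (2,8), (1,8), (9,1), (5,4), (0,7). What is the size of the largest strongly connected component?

2

{1, 8} are all mutually reachable — one SCC of size 2.
{3, 4} are all mutually reachable — one SCC of size 2.
{6} is an SCC by itself.
{5} is an SCC by itself.
{2} is an SCC by itself.
(and 3 more singleton SCCs)
The largest has 2 vertices.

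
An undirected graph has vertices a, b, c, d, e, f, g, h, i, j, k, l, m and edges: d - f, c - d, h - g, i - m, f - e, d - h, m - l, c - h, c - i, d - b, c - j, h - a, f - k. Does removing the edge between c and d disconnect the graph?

No

After removing c - d, the path c-h-d still connects them, so the edge is not a bridge.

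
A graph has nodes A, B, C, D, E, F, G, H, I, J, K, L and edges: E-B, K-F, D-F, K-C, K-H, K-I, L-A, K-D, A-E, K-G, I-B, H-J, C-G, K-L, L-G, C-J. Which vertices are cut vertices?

Removing K increases the component count from 1 to 2, so K is a cut vertex.
By contrast removing E leaves 1 component; it is not a cut vertex. No other vertex is a cut vertex either.

K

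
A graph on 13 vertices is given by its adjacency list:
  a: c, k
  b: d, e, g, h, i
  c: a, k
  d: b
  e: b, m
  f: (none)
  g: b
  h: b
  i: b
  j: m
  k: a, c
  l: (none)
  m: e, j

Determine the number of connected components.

f is isolated — a component by itself.
l is isolated — a component by itself.
Starting from a we can reach a, c, k. That is one component of size 3.
Starting from b we can reach b, d, e, g, h, i, j, m. That is one component of size 8.
Total: 4 components.

4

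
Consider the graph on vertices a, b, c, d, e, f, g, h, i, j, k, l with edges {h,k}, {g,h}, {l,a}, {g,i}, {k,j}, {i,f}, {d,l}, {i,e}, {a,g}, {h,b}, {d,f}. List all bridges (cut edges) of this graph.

b-h, e-i, g-h, h-k, j-k

The edges on the cycle d-l-a-g-i-f-d are not bridges since each lies on that cycle.
But removing j–k disconnects j from k; removing h–k disconnects h from k; removing g–h disconnects g from h; removing b–h disconnects b from h — these are bridges.
In total 5 edges are bridges.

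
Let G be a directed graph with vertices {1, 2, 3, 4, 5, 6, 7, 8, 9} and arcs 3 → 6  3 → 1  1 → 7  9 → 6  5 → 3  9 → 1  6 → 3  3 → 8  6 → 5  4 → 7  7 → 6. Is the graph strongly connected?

There is no directed path from 7 to 4, so the graph is not strongly connected.

No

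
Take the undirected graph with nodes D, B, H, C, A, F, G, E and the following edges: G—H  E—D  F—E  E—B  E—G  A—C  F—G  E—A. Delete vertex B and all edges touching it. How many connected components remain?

1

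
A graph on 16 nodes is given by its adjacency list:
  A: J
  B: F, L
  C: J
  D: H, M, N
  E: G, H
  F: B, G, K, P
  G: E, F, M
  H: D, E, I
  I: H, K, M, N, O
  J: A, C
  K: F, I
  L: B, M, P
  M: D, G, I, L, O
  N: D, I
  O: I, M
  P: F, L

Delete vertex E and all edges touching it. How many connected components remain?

With E gone, the remaining components are: {A, C, J}; {B, D, F, G, H, I, K, L, M, N, O, P}.
That is 2 components.

2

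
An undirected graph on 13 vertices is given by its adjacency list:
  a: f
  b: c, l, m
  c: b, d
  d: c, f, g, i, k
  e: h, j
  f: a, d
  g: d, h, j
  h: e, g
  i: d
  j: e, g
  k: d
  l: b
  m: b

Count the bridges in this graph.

The edges on the cycle e-j-g-h-e are not bridges since each lies on that cycle.
But removing f-d disconnects f from d; removing d-c disconnects d from c; removing d-k disconnects d from k; removing c-b disconnects c from b — these are bridges.
In total 9 edges are bridges.

9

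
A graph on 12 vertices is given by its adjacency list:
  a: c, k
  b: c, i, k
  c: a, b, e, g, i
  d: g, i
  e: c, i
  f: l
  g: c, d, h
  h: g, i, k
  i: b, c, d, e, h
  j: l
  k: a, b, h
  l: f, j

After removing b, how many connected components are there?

With b gone, the remaining components are: {f, j, l}; {a, c, d, e, g, h, i, k}.
That is 2 components.

2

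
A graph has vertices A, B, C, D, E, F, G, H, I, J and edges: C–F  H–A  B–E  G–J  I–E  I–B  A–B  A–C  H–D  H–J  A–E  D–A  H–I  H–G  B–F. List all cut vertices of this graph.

Removing H increases the component count from 1 to 2, so H is a cut vertex.
By contrast removing F leaves 1 component; it is not a cut vertex. No other vertex is a cut vertex either.

H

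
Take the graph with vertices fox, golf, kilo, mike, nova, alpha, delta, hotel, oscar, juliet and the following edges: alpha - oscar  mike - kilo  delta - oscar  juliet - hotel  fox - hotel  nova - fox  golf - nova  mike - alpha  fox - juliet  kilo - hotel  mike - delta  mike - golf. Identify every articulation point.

Removing mike increases the component count from 1 to 2, so mike is a cut vertex.
By contrast removing alpha leaves 1 component; it is not a cut vertex. No other vertex is a cut vertex either.

mike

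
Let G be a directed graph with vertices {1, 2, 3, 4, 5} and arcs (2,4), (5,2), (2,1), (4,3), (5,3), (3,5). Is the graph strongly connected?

There is no directed path from 1 to 2, so the graph is not strongly connected.

No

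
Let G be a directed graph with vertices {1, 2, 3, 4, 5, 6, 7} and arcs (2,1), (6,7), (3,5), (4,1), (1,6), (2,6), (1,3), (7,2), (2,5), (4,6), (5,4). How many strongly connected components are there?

{1, 2, 3, 4, 5, 6, 7} are all mutually reachable — one SCC of size 7.
That gives 1 strongly connected component.

1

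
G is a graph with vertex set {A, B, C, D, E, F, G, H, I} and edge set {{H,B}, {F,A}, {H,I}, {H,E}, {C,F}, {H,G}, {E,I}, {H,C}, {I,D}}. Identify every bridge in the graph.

A-F, B-H, C-F, C-H, D-I, G-H

The edges on the cycle H-E-I-H are not bridges since each lies on that cycle.
But removing H-B disconnects H from B; removing H-G disconnects H from G; removing I-D disconnects I from D; removing H-C disconnects H from C — these are bridges.
In total 6 edges are bridges.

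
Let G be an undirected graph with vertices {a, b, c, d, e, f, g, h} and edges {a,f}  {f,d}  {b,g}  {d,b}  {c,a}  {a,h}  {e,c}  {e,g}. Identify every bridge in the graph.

a-h

The edges on the cycle e-c-a-f-d-b-g-e are not bridges since each lies on that cycle.
But removing a - h disconnects a from h — this is a bridge.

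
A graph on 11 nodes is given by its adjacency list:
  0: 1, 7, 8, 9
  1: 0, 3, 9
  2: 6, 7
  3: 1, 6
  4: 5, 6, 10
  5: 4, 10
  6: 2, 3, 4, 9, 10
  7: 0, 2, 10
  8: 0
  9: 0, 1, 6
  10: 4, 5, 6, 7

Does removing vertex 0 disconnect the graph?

Yes

Deleting 0 raises the number of components from 1 to 2, so 0 is a cut vertex.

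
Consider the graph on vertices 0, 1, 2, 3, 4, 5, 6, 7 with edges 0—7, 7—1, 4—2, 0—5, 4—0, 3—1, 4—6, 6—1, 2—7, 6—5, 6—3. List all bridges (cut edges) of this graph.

none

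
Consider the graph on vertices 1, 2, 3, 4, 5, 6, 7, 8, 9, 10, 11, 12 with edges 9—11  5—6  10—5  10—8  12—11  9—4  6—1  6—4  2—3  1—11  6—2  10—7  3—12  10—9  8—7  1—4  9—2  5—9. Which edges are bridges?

The edges on the cycle 10-8-7-10 are not bridges since each lies on that cycle.
Every edge lies on some cycle, so there are no bridges.

none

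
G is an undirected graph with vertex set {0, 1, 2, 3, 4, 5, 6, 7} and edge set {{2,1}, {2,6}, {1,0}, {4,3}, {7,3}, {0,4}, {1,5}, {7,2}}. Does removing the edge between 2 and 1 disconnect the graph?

No

After removing 2-1, the path 2-7-3-4-0-1 still connects them, so the edge is not a bridge.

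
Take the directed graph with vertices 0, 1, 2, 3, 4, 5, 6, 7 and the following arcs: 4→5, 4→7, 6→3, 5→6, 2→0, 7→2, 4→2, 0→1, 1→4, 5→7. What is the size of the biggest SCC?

{0, 1, 2, 4, 5, 7} are all mutually reachable — one SCC of size 6.
{3} is an SCC by itself.
{6} is an SCC by itself.
The largest has 6 vertices.

6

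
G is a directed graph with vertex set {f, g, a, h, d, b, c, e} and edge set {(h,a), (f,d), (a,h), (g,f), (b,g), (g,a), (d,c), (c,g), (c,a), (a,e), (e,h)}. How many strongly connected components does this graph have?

3

{c, d, f, g} are all mutually reachable — one SCC of size 4.
{a, e, h} are all mutually reachable — one SCC of size 3.
{b} is an SCC by itself.
That gives 3 strongly connected components.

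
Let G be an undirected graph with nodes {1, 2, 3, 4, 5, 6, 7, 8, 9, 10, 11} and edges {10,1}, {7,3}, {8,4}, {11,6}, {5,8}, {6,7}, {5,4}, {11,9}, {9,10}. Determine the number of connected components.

3

2 is isolated — a component by itself.
Starting from 4 we can reach 4, 5, 8. That is one component of size 3.
Starting from 1 we can reach 1, 3, 6, 7, 9, 10, 11. That is one component of size 7.
Total: 3 components.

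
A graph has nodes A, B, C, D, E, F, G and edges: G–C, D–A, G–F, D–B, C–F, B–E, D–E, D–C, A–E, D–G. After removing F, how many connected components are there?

1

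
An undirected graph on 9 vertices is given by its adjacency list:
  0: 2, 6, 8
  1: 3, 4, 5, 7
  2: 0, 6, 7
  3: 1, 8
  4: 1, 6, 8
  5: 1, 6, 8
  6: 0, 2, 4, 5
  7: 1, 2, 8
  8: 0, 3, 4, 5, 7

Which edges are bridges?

The edges on the cycle 8-5-6-4-8 are not bridges since each lies on that cycle.
Every edge lies on some cycle, so there are no bridges.

none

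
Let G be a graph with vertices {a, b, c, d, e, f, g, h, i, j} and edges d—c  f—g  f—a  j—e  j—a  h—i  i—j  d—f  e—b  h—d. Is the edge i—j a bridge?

No

After removing i—j, the path i-h-d-f-a-j still connects them, so the edge is not a bridge.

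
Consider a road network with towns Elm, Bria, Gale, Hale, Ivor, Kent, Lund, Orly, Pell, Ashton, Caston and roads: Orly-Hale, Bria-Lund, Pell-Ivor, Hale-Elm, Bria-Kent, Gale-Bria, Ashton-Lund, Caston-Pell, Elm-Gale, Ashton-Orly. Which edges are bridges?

Bria-Kent, Caston-Pell, Ivor-Pell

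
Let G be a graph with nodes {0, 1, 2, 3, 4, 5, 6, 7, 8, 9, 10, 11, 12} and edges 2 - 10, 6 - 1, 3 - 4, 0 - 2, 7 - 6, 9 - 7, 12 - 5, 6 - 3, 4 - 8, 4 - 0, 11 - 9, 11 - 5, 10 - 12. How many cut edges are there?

2

The edges on the cycle 11-9-7-6-3-4-0-2-10-12-5-11 are not bridges since each lies on that cycle.
But removing 8 - 4 disconnects 8 from 4; removing 6 - 1 disconnects 6 from 1 — these are bridges.
That makes 2 bridges.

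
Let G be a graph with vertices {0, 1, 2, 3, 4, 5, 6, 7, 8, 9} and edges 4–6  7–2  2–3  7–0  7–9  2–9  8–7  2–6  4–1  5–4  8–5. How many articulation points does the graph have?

Removing 2 increases the component count from 1 to 2, so 2 is a cut vertex.
Removing 4 increases the component count from 1 to 2, so 4 is a cut vertex.
Removing 7 increases the component count from 1 to 2, so 7 is a cut vertex.
By contrast removing 5 leaves 1 component; it is not a cut vertex. No other vertex is a cut vertex either.

3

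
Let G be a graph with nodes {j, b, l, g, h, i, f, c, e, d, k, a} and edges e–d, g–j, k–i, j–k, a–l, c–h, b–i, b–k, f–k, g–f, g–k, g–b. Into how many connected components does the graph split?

Starting from a we can reach a, l. That is one component of size 2.
Starting from c we can reach c, h. That is one component of size 2.
Starting from d we can reach d, e. That is one component of size 2.
Starting from b we can reach b, f, g, i, j, k. That is one component of size 6.
Total: 4 components.

4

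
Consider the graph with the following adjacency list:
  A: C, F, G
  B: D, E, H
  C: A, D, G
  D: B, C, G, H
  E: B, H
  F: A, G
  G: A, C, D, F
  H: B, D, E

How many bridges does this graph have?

The edges on the cycle D-B-E-H-D are not bridges since each lies on that cycle.
Every edge lies on some cycle, so there are no bridges.

0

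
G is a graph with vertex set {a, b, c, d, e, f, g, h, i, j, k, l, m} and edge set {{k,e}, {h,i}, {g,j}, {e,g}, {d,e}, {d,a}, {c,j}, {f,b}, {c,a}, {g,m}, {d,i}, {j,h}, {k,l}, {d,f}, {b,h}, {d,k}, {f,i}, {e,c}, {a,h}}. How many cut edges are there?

2

The edges on the cycle d-k-e-d are not bridges since each lies on that cycle.
But removing l—k disconnects l from k; removing g—m disconnects g from m — these are bridges.
That makes 2 bridges.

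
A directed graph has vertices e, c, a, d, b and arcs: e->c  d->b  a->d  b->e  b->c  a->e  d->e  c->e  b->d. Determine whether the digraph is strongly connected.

There is no directed path from d to a, so the graph is not strongly connected.

No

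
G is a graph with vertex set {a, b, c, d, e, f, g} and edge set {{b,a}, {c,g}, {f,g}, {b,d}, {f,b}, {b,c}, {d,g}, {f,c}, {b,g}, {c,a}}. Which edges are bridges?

The edges on the cycle f-b-d-g-f are not bridges since each lies on that cycle.
Every edge lies on some cycle, so there are no bridges.

none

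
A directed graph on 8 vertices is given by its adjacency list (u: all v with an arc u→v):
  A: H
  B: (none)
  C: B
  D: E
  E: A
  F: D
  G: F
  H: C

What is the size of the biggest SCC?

{C} is an SCC by itself.
{D} is an SCC by itself.
{E} is an SCC by itself.
{H} is an SCC by itself.
{G} is an SCC by itself.
(and 3 more singleton SCCs)
The largest has 1 vertex.

1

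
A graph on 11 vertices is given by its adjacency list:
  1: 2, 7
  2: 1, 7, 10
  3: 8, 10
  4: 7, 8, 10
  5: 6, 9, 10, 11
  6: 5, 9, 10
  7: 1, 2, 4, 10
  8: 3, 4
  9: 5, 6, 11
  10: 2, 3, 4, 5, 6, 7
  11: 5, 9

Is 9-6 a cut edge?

No

After removing 9-6, the path 9-5-6 still connects them, so the edge is not a bridge.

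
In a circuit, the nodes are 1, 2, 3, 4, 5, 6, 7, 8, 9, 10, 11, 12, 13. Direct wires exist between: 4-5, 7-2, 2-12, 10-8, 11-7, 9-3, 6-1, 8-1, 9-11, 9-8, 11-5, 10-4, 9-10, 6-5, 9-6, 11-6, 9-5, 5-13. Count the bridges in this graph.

The edges on the cycle 9-11-5-9 are not bridges since each lies on that cycle.
But removing 11-7 disconnects 11 from 7; removing 12-2 disconnects 12 from 2; removing 3-9 disconnects 3 from 9; removing 2-7 disconnects 2 from 7 — these are bridges.
In total 5 edges are bridges.

5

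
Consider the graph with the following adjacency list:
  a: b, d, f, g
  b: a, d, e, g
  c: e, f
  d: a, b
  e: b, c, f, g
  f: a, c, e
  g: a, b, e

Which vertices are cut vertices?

Removing c, for instance, still leaves 1 component. No single vertex removal increases the component count — the graph has no articulation points.

none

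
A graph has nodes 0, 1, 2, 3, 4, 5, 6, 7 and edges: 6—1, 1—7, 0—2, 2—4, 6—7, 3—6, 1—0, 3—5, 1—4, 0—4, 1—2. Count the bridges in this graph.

The edges on the cycle 1-0-4-2-1 are not bridges since each lies on that cycle.
But removing 5—3 disconnects 5 from 3; removing 3—6 disconnects 3 from 6 — these are bridges.
That makes 2 bridges.

2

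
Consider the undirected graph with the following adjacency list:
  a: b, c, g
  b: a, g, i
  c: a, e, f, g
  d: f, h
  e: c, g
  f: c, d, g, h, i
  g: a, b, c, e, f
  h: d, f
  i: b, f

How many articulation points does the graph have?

Removing f increases the component count from 1 to 2, so f is a cut vertex.
By contrast removing c leaves 1 component; it is not a cut vertex. No other vertex is a cut vertex either.

1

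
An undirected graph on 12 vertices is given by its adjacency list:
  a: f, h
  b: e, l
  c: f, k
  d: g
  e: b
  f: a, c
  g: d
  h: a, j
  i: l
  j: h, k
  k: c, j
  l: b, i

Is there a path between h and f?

From h we can reach a, c, f, h, j, k, which includes f.

Yes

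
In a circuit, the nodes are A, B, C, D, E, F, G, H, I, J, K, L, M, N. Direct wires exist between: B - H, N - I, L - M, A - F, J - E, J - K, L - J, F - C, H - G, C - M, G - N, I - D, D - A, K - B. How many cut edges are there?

1

The edges on the cycle L-J-K-B-H-G-N-I-D-A-F-C-M-L are not bridges since each lies on that cycle.
But removing J - E disconnects J from E — this is a bridge.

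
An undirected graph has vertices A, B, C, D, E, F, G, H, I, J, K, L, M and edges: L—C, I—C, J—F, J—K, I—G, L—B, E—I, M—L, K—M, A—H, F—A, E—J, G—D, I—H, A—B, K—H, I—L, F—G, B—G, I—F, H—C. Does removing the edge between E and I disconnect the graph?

No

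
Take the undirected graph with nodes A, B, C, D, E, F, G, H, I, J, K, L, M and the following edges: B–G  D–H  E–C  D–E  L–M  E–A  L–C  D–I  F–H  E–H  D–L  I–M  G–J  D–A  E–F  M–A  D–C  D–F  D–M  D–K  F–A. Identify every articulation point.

D, G

Removing D increases the component count from 2 to 3, so D is a cut vertex.
Removing G increases the component count from 2 to 3, so G is a cut vertex.
By contrast removing M leaves 2 components; it is not a cut vertex. No other vertex is a cut vertex either.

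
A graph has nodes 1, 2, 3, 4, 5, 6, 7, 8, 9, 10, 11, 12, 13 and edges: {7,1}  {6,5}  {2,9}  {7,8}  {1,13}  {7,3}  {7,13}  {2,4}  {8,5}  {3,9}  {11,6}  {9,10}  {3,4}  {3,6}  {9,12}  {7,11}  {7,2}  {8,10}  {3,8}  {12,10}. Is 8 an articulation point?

No

Deleting 8 leaves 1 component (was 1) (its neighbors 3, 5, 7, 10 remain connected to each other), so 8 is not a cut vertex.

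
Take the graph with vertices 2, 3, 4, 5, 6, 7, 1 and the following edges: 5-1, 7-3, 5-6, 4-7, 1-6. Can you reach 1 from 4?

The component containing 4 is {3, 4, 7}, and 1 is not in it.

No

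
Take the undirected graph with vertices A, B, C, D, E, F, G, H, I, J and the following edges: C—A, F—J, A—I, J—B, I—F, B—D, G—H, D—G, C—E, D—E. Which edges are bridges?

D-G, G-H

The edges on the cycle C-A-I-F-J-B-D-E-C are not bridges since each lies on that cycle.
But removing G—H disconnects G from H; removing G—D disconnects G from D — these are bridges.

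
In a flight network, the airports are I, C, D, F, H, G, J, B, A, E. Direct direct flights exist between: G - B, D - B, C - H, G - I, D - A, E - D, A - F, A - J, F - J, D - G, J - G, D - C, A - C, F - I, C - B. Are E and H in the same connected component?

From E we can reach A, B, C, D, E, F, G, H, I, J, which includes H.

Yes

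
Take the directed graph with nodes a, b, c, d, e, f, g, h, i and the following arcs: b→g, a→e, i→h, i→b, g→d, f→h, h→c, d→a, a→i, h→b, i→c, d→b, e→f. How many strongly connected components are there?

2

{a, b, d, e, f, g, h, i} are all mutually reachable — one SCC of size 8.
{c} is an SCC by itself.
That gives 2 strongly connected components.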